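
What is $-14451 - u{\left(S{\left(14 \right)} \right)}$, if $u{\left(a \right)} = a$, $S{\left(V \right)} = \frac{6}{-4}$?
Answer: $- \frac{28899}{2} \approx -14450.0$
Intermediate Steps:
$S{\left(V \right)} = - \frac{3}{2}$ ($S{\left(V \right)} = 6 \left(- \frac{1}{4}\right) = - \frac{3}{2}$)
$-14451 - u{\left(S{\left(14 \right)} \right)} = -14451 - - \frac{3}{2} = -14451 + \frac{3}{2} = - \frac{28899}{2}$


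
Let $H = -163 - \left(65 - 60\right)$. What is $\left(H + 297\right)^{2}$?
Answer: $16641$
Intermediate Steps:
$H = -168$ ($H = -163 - \left(65 - 60\right) = -163 - 5 = -168$)
$\left(H + 297\right)^{2} = \left(-168 + 297\right)^{2} = 129^{2} = 16641$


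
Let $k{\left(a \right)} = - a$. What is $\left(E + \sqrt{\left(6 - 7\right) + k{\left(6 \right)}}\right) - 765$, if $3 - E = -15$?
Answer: $-747 + i \sqrt{7} \approx -747.0 + 2.6458 i$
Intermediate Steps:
$E = 18$ ($E = 3 - -15 = 3 + 15 = 18$)
$\left(E + \sqrt{\left(6 - 7\right) + k{\left(6 \right)}}\right) - 765 = \left(18 + \sqrt{\left(6 - 7\right) - 6}\right) - 765 = \left(18 + \sqrt{-1 - 6}\right) - 765 = \left(18 + \sqrt{-7}\right) - 765 = \left(18 + i \sqrt{7}\right) - 765 = -747 + i \sqrt{7}$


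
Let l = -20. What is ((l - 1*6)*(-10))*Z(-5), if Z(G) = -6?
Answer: -1560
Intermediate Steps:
((l - 1*6)*(-10))*Z(-5) = ((-20 - 1*6)*(-10))*(-6) = ((-20 - 6)*(-10))*(-6) = -26*(-10)*(-6) = 260*(-6) = -1560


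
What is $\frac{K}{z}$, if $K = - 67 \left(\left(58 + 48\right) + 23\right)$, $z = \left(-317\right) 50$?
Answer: $\frac{8643}{15850} \approx 0.5453$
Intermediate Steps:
$z = -15850$
$K = -8643$ ($K = - 67 \left(106 + 23\right) = \left(-67\right) 129 = -8643$)
$\frac{K}{z} = - \frac{8643}{-15850} = \left(-8643\right) \left(- \frac{1}{15850}\right) = \frac{8643}{15850}$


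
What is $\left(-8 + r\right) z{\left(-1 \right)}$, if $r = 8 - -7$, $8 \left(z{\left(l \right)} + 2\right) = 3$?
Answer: $- \frac{91}{8} \approx -11.375$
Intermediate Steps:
$z{\left(l \right)} = - \frac{13}{8}$ ($z{\left(l \right)} = -2 + \frac{1}{8} \cdot 3 = -2 + \frac{3}{8} = - \frac{13}{8}$)
$r = 15$ ($r = 8 + 7 = 15$)
$\left(-8 + r\right) z{\left(-1 \right)} = \left(-8 + 15\right) \left(- \frac{13}{8}\right) = 7 \left(- \frac{13}{8}\right) = - \frac{91}{8}$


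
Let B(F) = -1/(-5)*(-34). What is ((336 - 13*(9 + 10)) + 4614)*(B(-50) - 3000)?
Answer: -70704902/5 ≈ -1.4141e+7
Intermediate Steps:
B(F) = -34/5 (B(F) = -1*(-1/5)*(-34) = (1/5)*(-34) = -34/5)
((336 - 13*(9 + 10)) + 4614)*(B(-50) - 3000) = ((336 - 13*(9 + 10)) + 4614)*(-34/5 - 3000) = ((336 - 13*19) + 4614)*(-15034/5) = ((336 - 1*247) + 4614)*(-15034/5) = ((336 - 247) + 4614)*(-15034/5) = (89 + 4614)*(-15034/5) = 4703*(-15034/5) = -70704902/5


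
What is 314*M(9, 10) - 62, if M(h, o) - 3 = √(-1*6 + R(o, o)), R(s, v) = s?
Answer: 1508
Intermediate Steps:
M(h, o) = 3 + √(-6 + o) (M(h, o) = 3 + √(-1*6 + o) = 3 + √(-6 + o))
314*M(9, 10) - 62 = 314*(3 + √(-6 + 10)) - 62 = 314*(3 + √4) - 62 = 314*(3 + 2) - 62 = 314*5 - 62 = 1570 - 62 = 1508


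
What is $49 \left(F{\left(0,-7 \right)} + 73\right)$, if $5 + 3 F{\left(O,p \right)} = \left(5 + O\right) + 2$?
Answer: $\frac{10829}{3} \approx 3609.7$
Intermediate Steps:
$F{\left(O,p \right)} = \frac{2}{3} + \frac{O}{3}$ ($F{\left(O,p \right)} = - \frac{5}{3} + \frac{\left(5 + O\right) + 2}{3} = - \frac{5}{3} + \frac{7 + O}{3} = - \frac{5}{3} + \left(\frac{7}{3} + \frac{O}{3}\right) = \frac{2}{3} + \frac{O}{3}$)
$49 \left(F{\left(0,-7 \right)} + 73\right) = 49 \left(\left(\frac{2}{3} + \frac{1}{3} \cdot 0\right) + 73\right) = 49 \left(\left(\frac{2}{3} + 0\right) + 73\right) = 49 \left(\frac{2}{3} + 73\right) = 49 \cdot \frac{221}{3} = \frac{10829}{3}$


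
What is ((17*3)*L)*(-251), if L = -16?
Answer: 204816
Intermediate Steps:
((17*3)*L)*(-251) = ((17*3)*(-16))*(-251) = (51*(-16))*(-251) = -816*(-251) = 204816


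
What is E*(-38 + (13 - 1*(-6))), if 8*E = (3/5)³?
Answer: -513/1000 ≈ -0.51300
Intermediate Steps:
E = 27/1000 (E = (3/5)³/8 = (3*(⅕))³/8 = (⅗)³/8 = (⅛)*(27/125) = 27/1000 ≈ 0.027000)
E*(-38 + (13 - 1*(-6))) = 27*(-38 + (13 - 1*(-6)))/1000 = 27*(-38 + (13 + 6))/1000 = 27*(-38 + 19)/1000 = (27/1000)*(-19) = -513/1000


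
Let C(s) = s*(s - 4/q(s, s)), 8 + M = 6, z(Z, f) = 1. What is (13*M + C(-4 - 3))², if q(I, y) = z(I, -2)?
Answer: 2601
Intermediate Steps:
q(I, y) = 1
M = -2 (M = -8 + 6 = -2)
C(s) = s*(-4 + s) (C(s) = s*(s - 4/1) = s*(s - 4*1) = s*(s - 4) = s*(-4 + s))
(13*M + C(-4 - 3))² = (13*(-2) + (-4 - 3)*(-4 + (-4 - 3)))² = (-26 - 7*(-4 - 7))² = (-26 - 7*(-11))² = (-26 + 77)² = 51² = 2601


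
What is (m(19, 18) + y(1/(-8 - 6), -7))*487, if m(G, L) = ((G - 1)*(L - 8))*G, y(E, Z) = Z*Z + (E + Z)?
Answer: 23603429/14 ≈ 1.6860e+6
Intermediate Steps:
y(E, Z) = E + Z + Z² (y(E, Z) = Z² + (E + Z) = E + Z + Z²)
m(G, L) = G*(-1 + G)*(-8 + L) (m(G, L) = ((-1 + G)*(-8 + L))*G = G*(-1 + G)*(-8 + L))
(m(19, 18) + y(1/(-8 - 6), -7))*487 = (19*(8 - 1*18 - 8*19 + 19*18) + (1/(-8 - 6) - 7 + (-7)²))*487 = (19*(8 - 18 - 152 + 342) + (1/(-14) - 7 + 49))*487 = (19*180 + (-1/14 - 7 + 49))*487 = (3420 + 587/14)*487 = (48467/14)*487 = 23603429/14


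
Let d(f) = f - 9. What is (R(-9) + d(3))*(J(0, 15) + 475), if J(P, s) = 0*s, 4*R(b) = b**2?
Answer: 27075/4 ≈ 6768.8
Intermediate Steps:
d(f) = -9 + f
R(b) = b**2/4
J(P, s) = 0
(R(-9) + d(3))*(J(0, 15) + 475) = ((1/4)*(-9)**2 + (-9 + 3))*(0 + 475) = ((1/4)*81 - 6)*475 = (81/4 - 6)*475 = (57/4)*475 = 27075/4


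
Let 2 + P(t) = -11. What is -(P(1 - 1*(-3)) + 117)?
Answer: -104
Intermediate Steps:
P(t) = -13 (P(t) = -2 - 11 = -13)
-(P(1 - 1*(-3)) + 117) = -(-13 + 117) = -1*104 = -104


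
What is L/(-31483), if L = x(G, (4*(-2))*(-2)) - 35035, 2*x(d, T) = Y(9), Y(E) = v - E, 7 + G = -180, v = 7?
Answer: 1844/1657 ≈ 1.1129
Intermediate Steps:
G = -187 (G = -7 - 180 = -187)
Y(E) = 7 - E
x(d, T) = -1 (x(d, T) = (7 - 1*9)/2 = (7 - 9)/2 = (½)*(-2) = -1)
L = -35036 (L = -1 - 35035 = -35036)
L/(-31483) = -35036/(-31483) = -35036*(-1/31483) = 1844/1657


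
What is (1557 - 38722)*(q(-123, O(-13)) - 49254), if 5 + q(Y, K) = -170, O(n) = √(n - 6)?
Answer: 1837028785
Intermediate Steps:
O(n) = √(-6 + n)
q(Y, K) = -175 (q(Y, K) = -5 - 170 = -175)
(1557 - 38722)*(q(-123, O(-13)) - 49254) = (1557 - 38722)*(-175 - 49254) = -37165*(-49429) = 1837028785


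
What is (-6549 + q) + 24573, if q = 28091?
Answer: 46115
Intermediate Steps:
(-6549 + q) + 24573 = (-6549 + 28091) + 24573 = 21542 + 24573 = 46115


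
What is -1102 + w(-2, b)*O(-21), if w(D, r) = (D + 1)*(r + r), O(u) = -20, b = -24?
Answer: -2062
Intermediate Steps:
w(D, r) = 2*r*(1 + D) (w(D, r) = (1 + D)*(2*r) = 2*r*(1 + D))
-1102 + w(-2, b)*O(-21) = -1102 + (2*(-24)*(1 - 2))*(-20) = -1102 + (2*(-24)*(-1))*(-20) = -1102 + 48*(-20) = -1102 - 960 = -2062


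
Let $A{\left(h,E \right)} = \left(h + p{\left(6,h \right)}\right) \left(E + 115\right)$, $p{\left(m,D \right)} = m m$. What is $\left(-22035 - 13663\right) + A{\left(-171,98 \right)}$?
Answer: $-64453$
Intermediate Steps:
$p{\left(m,D \right)} = m^{2}$
$A{\left(h,E \right)} = \left(36 + h\right) \left(115 + E\right)$ ($A{\left(h,E \right)} = \left(h + 6^{2}\right) \left(E + 115\right) = \left(h + 36\right) \left(115 + E\right) = \left(36 + h\right) \left(115 + E\right)$)
$\left(-22035 - 13663\right) + A{\left(-171,98 \right)} = \left(-22035 - 13663\right) + \left(4140 + 36 \cdot 98 + 115 \left(-171\right) + 98 \left(-171\right)\right) = -35698 + \left(4140 + 3528 - 19665 - 16758\right) = -35698 - 28755 = -64453$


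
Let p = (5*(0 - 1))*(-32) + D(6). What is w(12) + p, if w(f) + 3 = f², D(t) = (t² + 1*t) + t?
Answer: 349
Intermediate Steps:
D(t) = t² + 2*t (D(t) = (t² + t) + t = (t + t²) + t = t² + 2*t)
w(f) = -3 + f²
p = 208 (p = (5*(0 - 1))*(-32) + 6*(2 + 6) = (5*(-1))*(-32) + 6*8 = -5*(-32) + 48 = 160 + 48 = 208)
w(12) + p = (-3 + 12²) + 208 = (-3 + 144) + 208 = 141 + 208 = 349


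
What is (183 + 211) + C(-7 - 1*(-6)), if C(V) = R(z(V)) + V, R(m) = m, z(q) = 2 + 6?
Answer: 401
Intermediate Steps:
z(q) = 8
C(V) = 8 + V
(183 + 211) + C(-7 - 1*(-6)) = (183 + 211) + (8 + (-7 - 1*(-6))) = 394 + (8 + (-7 + 6)) = 394 + (8 - 1) = 394 + 7 = 401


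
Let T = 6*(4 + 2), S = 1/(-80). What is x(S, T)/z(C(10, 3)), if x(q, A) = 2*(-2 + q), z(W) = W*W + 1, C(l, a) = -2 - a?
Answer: -161/1040 ≈ -0.15481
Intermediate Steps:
z(W) = 1 + W² (z(W) = W² + 1 = 1 + W²)
S = -1/80 ≈ -0.012500
T = 36 (T = 6*6 = 36)
x(q, A) = -4 + 2*q
x(S, T)/z(C(10, 3)) = (-4 + 2*(-1/80))/(1 + (-2 - 1*3)²) = (-4 - 1/40)/(1 + (-2 - 3)²) = -161/(40*(1 + (-5)²)) = -161/(40*(1 + 25)) = -161/40/26 = -161/40*1/26 = -161/1040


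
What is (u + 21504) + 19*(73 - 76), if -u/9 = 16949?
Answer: -131094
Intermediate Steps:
u = -152541 (u = -9*16949 = -152541)
(u + 21504) + 19*(73 - 76) = (-152541 + 21504) + 19*(73 - 76) = -131037 + 19*(-3) = -131037 - 57 = -131094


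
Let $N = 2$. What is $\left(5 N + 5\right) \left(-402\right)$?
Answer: $-6030$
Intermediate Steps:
$\left(5 N + 5\right) \left(-402\right) = \left(5 \cdot 2 + 5\right) \left(-402\right) = \left(10 + 5\right) \left(-402\right) = 15 \left(-402\right) = -6030$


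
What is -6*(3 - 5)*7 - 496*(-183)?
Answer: 90852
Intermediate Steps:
-6*(3 - 5)*7 - 496*(-183) = -6*(-2)*7 + 90768 = 12*7 + 90768 = 84 + 90768 = 90852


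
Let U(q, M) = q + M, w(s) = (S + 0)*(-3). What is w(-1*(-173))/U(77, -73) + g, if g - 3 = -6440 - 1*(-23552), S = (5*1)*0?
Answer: 17115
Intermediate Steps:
S = 0 (S = 5*0 = 0)
w(s) = 0 (w(s) = (0 + 0)*(-3) = 0*(-3) = 0)
U(q, M) = M + q
g = 17115 (g = 3 + (-6440 - 1*(-23552)) = 3 + (-6440 + 23552) = 3 + 17112 = 17115)
w(-1*(-173))/U(77, -73) + g = 0/(-73 + 77) + 17115 = 0/4 + 17115 = 0*(¼) + 17115 = 0 + 17115 = 17115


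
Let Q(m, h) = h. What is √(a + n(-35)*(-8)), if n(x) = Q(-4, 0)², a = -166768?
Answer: 4*I*√10423 ≈ 408.37*I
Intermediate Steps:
n(x) = 0 (n(x) = 0² = 0)
√(a + n(-35)*(-8)) = √(-166768 + 0*(-8)) = √(-166768 + 0) = √(-166768) = 4*I*√10423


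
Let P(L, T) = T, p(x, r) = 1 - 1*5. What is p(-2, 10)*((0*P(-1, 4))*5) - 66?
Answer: -66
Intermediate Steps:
p(x, r) = -4 (p(x, r) = 1 - 5 = -4)
p(-2, 10)*((0*P(-1, 4))*5) - 66 = -4*0*4*5 - 66 = -0*5 - 66 = -4*0 - 66 = 0 - 66 = -66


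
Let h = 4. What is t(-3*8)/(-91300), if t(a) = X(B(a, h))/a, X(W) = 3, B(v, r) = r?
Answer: 1/730400 ≈ 1.3691e-6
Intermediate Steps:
t(a) = 3/a
t(-3*8)/(-91300) = (3/((-3*8)))/(-91300) = (3/(-24))*(-1/91300) = (3*(-1/24))*(-1/91300) = -1/8*(-1/91300) = 1/730400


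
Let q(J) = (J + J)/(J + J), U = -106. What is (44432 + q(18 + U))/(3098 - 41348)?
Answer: -4937/4250 ≈ -1.1616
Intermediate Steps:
q(J) = 1 (q(J) = (2*J)/((2*J)) = (2*J)*(1/(2*J)) = 1)
(44432 + q(18 + U))/(3098 - 41348) = (44432 + 1)/(3098 - 41348) = 44433/(-38250) = 44433*(-1/38250) = -4937/4250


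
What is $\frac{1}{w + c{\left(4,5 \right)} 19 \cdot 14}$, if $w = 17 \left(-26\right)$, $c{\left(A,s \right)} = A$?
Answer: $\frac{1}{622} \approx 0.0016077$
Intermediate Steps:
$w = -442$
$\frac{1}{w + c{\left(4,5 \right)} 19 \cdot 14} = \frac{1}{-442 + 4 \cdot 19 \cdot 14} = \frac{1}{-442 + 76 \cdot 14} = \frac{1}{-442 + 1064} = \frac{1}{622}$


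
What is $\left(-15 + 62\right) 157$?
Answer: $7379$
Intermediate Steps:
$\left(-15 + 62\right) 157 = 47 \cdot 157 = 7379$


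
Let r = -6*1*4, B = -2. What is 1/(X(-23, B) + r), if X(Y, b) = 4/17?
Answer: -17/404 ≈ -0.042079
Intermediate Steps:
r = -24 (r = -6*4 = -24)
X(Y, b) = 4/17 (X(Y, b) = 4*(1/17) = 4/17)
1/(X(-23, B) + r) = 1/(4/17 - 24) = 1/(-404/17) = -17/404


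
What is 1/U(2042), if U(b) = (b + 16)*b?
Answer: 1/4202436 ≈ 2.3796e-7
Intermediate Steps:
U(b) = b*(16 + b) (U(b) = (16 + b)*b = b*(16 + b))
1/U(2042) = 1/(2042*(16 + 2042)) = 1/(2042*2058) = 1/4202436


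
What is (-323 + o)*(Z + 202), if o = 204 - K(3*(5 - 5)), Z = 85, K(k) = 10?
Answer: -37023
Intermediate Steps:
o = 194 (o = 204 - 1*10 = 204 - 10 = 194)
(-323 + o)*(Z + 202) = (-323 + 194)*(85 + 202) = -129*287 = -37023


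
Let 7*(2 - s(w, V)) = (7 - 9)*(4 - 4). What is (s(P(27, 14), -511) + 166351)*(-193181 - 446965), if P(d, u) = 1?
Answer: -106490207538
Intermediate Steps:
s(w, V) = 2 (s(w, V) = 2 - (7 - 9)*(4 - 4)/7 = 2 - (-2)*0/7 = 2 - 1/7*0 = 2 + 0 = 2)
(s(P(27, 14), -511) + 166351)*(-193181 - 446965) = (2 + 166351)*(-193181 - 446965) = 166353*(-640146) = -106490207538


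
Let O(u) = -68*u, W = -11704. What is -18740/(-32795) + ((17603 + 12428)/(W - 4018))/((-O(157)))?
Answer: 95883153/167848072 ≈ 0.57125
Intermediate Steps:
-18740/(-32795) + ((17603 + 12428)/(W - 4018))/((-O(157))) = -18740/(-32795) + ((17603 + 12428)/(-11704 - 4018))/((-(-68)*157)) = -18740*(-1/32795) + (30031/(-15722))/((-1*(-10676))) = 4/7 + (30031*(-1/15722))/10676 = 4/7 - 30031/15722*1/10676 = 4/7 - 30031/167848072 = 95883153/167848072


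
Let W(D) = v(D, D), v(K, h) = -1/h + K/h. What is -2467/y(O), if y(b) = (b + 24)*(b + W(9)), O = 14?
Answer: -22203/5092 ≈ -4.3604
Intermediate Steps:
W(D) = (-1 + D)/D
y(b) = (24 + b)*(8/9 + b) (y(b) = (b + 24)*(b + (-1 + 9)/9) = (24 + b)*(b + (1/9)*8) = (24 + b)*(b + 8/9) = (24 + b)*(8/9 + b))
-2467/y(O) = -2467/(64/3 + 14**2 + (224/9)*14) = -2467/(64/3 + 196 + 3136/9) = -2467/5092/9 = -2467*9/5092 = -22203/5092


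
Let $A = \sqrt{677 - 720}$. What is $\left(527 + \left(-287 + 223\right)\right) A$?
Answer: $463 i \sqrt{43} \approx 3036.1 i$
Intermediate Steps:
$A = i \sqrt{43}$ ($A = \sqrt{-43} = i \sqrt{43} \approx 6.5574 i$)
$\left(527 + \left(-287 + 223\right)\right) A = \left(527 + \left(-287 + 223\right)\right) i \sqrt{43} = \left(527 - 64\right) i \sqrt{43} = 463 i \sqrt{43}$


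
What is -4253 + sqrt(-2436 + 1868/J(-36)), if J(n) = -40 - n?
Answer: -4253 + I*sqrt(2903) ≈ -4253.0 + 53.88*I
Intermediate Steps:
-4253 + sqrt(-2436 + 1868/J(-36)) = -4253 + sqrt(-2436 + 1868/(-40 - 1*(-36))) = -4253 + sqrt(-2436 + 1868/(-40 + 36)) = -4253 + sqrt(-2436 + 1868/(-4)) = -4253 + sqrt(-2436 + 1868*(-1/4)) = -4253 + sqrt(-2436 - 467) = -4253 + sqrt(-2903) = -4253 + I*sqrt(2903)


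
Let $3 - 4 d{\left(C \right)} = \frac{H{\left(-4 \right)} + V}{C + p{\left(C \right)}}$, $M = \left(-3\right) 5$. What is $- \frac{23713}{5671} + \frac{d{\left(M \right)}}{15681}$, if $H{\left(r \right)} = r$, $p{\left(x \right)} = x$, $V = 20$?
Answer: $- \frac{22310312617}{5335617060} \approx -4.1814$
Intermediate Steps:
$M = -15$
$d{\left(C \right)} = \frac{3}{4} - \frac{2}{C}$ ($d{\left(C \right)} = \frac{3}{4} - \frac{\left(-4 + 20\right) \frac{1}{C + C}}{4} = \frac{3}{4} - \frac{16 \frac{1}{2 C}}{4} = \frac{3}{4} - \frac{8 \frac{1}{C}}{4} = \frac{3}{4} - \frac{2}{C}$)
$- \frac{23713}{5671} + \frac{d{\left(M \right)}}{15681} = - \frac{23713}{5671} + \frac{\frac{3}{4} - \frac{2}{-15}}{15681} = \left(-23713\right) \frac{1}{5671} + \left(\frac{3}{4} - - \frac{2}{15}\right) \frac{1}{15681} = - \frac{23713}{5671} + \left(\frac{3}{4} + \frac{2}{15}\right) \frac{1}{15681} = - \frac{23713}{5671} + \frac{53}{60} \cdot \frac{1}{15681} = - \frac{23713}{5671} + \frac{53}{940860} = - \frac{22310312617}{5335617060}$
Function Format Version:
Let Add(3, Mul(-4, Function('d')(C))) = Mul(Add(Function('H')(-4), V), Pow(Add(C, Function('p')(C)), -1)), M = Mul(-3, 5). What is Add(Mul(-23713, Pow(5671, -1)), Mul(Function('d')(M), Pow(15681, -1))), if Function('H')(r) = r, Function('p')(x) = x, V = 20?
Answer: Rational(-22310312617, 5335617060) ≈ -4.1814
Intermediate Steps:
M = -15
Function('d')(C) = Add(Rational(3, 4), Mul(-2, Pow(C, -1))) (Function('d')(C) = Add(Rational(3, 4), Mul(Rational(-1, 4), Mul(Add(-4, 20), Pow(Add(C, C), -1)))) = Add(Rational(3, 4), Mul(Rational(-1, 4), Mul(16, Pow(Mul(2, C), -1)))) = Add(Rational(3, 4), Mul(Rational(-1, 4), Mul(16, Mul(Rational(1, 2), Pow(C, -1))))) = Add(Rational(3, 4), Mul(Rational(-1, 4), Mul(8, Pow(C, -1)))) = Add(Rational(3, 4), Mul(-2, Pow(C, -1))))
Add(Mul(-23713, Pow(5671, -1)), Mul(Function('d')(M), Pow(15681, -1))) = Add(Mul(-23713, Pow(5671, -1)), Mul(Add(Rational(3, 4), Mul(-2, Pow(-15, -1))), Pow(15681, -1))) = Add(Mul(-23713, Rational(1, 5671)), Mul(Add(Rational(3, 4), Mul(-2, Rational(-1, 15))), Rational(1, 15681))) = Add(Rational(-23713, 5671), Mul(Add(Rational(3, 4), Rational(2, 15)), Rational(1, 15681))) = Add(Rational(-23713, 5671), Mul(Rational(53, 60), Rational(1, 15681))) = Add(Rational(-23713, 5671), Rational(53, 940860)) = Rational(-22310312617, 5335617060)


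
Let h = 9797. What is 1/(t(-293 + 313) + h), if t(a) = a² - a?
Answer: 1/10177 ≈ 9.8261e-5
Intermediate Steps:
1/(t(-293 + 313) + h) = 1/((-293 + 313)*(-1 + (-293 + 313)) + 9797) = 1/(20*(-1 + 20) + 9797) = 1/(20*19 + 9797) = 1/(380 + 9797) = 1/10177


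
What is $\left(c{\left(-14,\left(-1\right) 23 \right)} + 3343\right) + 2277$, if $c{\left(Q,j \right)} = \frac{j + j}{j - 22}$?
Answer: $\frac{252946}{45} \approx 5621.0$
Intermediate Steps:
$c{\left(Q,j \right)} = \frac{2 j}{-22 + j}$
$\left(c{\left(-14,\left(-1\right) 23 \right)} + 3343\right) + 2277 = \left(\frac{2 \left(\left(-1\right) 23\right)}{-22 - 23} + 3343\right) + 2277 = \left(2 \left(-23\right) \frac{1}{-22 - 23} + 3343\right) + 2277 = \left(2 \left(-23\right) \frac{1}{-45} + 3343\right) + 2277 = \left(2 \left(-23\right) \left(- \frac{1}{45}\right) + 3343\right) + 2277 = \left(\frac{46}{45} + 3343\right) + 2277 = \frac{150481}{45} + 2277 = \frac{252946}{45}$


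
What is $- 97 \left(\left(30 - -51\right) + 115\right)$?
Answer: $-19012$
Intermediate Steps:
$- 97 \left(\left(30 - -51\right) + 115\right) = - 97 \left(\left(30 + 51\right) + 115\right) = - 97 \left(81 + 115\right) = \left(-97\right) 196 = -19012$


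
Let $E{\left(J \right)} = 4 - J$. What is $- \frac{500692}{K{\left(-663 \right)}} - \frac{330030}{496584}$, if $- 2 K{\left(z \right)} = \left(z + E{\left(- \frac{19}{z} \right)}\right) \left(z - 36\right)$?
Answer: $\frac{27886654951}{18477804972} \approx 1.5092$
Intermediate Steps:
$K{\left(z \right)} = - \frac{\left(-36 + z\right) \left(4 + z + \frac{19}{z}\right)}{2}$ ($K{\left(z \right)} = - \frac{\left(z + \left(4 - - \frac{19}{z}\right)\right) \left(z - 36\right)}{2} = - \frac{\left(z + \left(4 + \frac{19}{z}\right)\right) \left(-36 + z\right)}{2} = - \frac{\left(4 + z + \frac{19}{z}\right) \left(-36 + z\right)}{2} = - \frac{\left(-36 + z\right) \left(4 + z + \frac{19}{z}\right)}{2}$)
$- \frac{500692}{K{\left(-663 \right)}} - \frac{330030}{496584} = - \frac{500692}{\frac{1}{2} \frac{1}{-663} \left(684 - 663 \left(125 - \left(-663\right)^{2} + 32 \left(-663\right)\right)\right)} - \frac{330030}{496584} = - \frac{500692}{\frac{1}{2} \left(- \frac{1}{663}\right) \left(684 - 663 \left(125 - 439569 - 21216\right)\right)} - \frac{965}{1452} = - \frac{500692}{\frac{1}{2} \left(- \frac{1}{663}\right) \left(684 - -305417580\right)} - \frac{965}{1452} = - \frac{500692}{\frac{1}{2} \left(- \frac{1}{663}\right) \left(684 + 305417580\right)} - \frac{965}{1452} = - \frac{500692}{\frac{1}{2} \left(- \frac{1}{663}\right) 305418264} - \frac{965}{1452} = - \frac{500692}{- \frac{50903044}{221}} - \frac{965}{1452} = \left(-500692\right) \left(- \frac{221}{50903044}\right) - \frac{965}{1452} = \frac{27663233}{12725761} - \frac{965}{1452} = \frac{27886654951}{18477804972}$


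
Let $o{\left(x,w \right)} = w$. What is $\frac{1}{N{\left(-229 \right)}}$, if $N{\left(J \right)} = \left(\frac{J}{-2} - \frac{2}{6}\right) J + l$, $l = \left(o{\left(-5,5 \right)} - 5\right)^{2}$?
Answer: $- \frac{6}{156865} \approx -3.8249 \cdot 10^{-5}$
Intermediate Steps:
$l = 0$ ($l = \left(5 - 5\right)^{2} = 0^{2} = 0$)
$N{\left(J \right)} = J \left(- \frac{1}{3} - \frac{J}{2}\right)$ ($N{\left(J \right)} = \left(\frac{J}{-2} - \frac{2}{6}\right) J + 0 = \left(J \left(- \frac{1}{2}\right) - \frac{1}{3}\right) J + 0 = \left(- \frac{J}{2} - \frac{1}{3}\right) J + 0 = \left(- \frac{1}{3} - \frac{J}{2}\right) J + 0 = J \left(- \frac{1}{3} - \frac{J}{2}\right) + 0 = J \left(- \frac{1}{3} - \frac{J}{2}\right)$)
$\frac{1}{N{\left(-229 \right)}} = \frac{1}{\frac{1}{6} \left(-229\right) \left(-2 - -687\right)} = \frac{1}{\frac{1}{6} \left(-229\right) \left(-2 + 687\right)} = \frac{1}{\frac{1}{6} \left(-229\right) 685} = \frac{1}{- \frac{156865}{6}} = - \frac{6}{156865}$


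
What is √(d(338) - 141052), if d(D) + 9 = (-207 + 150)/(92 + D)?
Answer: I*√26082203410/430 ≈ 375.58*I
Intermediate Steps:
d(D) = -9 - 57/(92 + D) (d(D) = -9 + (-207 + 150)/(92 + D) = -9 - 57/(92 + D))
√(d(338) - 141052) = √(3*(-295 - 3*338)/(92 + 338) - 141052) = √(3*(-295 - 1014)/430 - 141052) = √(3*(1/430)*(-1309) - 141052) = √(-3927/430 - 141052) = √(-60656287/430) = I*√26082203410/430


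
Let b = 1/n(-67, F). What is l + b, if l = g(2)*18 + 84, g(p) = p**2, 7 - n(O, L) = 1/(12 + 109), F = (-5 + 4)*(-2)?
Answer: 132097/846 ≈ 156.14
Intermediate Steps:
F = 2 (F = -1*(-2) = 2)
n(O, L) = 846/121 (n(O, L) = 7 - 1/(12 + 109) = 7 - 1/121 = 846/121)
l = 156 (l = 2**2*18 + 84 = 4*18 + 84 = 72 + 84 = 156)
b = 121/846 (b = 1/(846/121) = 121/846 ≈ 0.14303)
l + b = 156 + 121/846 = 132097/846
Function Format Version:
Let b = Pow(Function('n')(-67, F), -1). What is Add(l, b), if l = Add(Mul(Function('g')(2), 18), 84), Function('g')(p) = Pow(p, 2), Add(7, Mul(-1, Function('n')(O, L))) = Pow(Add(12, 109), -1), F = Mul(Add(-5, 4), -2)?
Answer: Rational(132097, 846) ≈ 156.14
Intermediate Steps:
F = 2 (F = Mul(-1, -2) = 2)
Function('n')(O, L) = Rational(846, 121) (Function('n')(O, L) = Add(7, Mul(-1, Pow(Add(12, 109), -1))) = Add(7, Mul(-1, Pow(121, -1))) = Add(7, Mul(-1, Rational(1, 121))) = Add(7, Rational(-1, 121)) = Rational(846, 121))
l = 156 (l = Add(Mul(Pow(2, 2), 18), 84) = Add(Mul(4, 18), 84) = Add(72, 84) = 156)
b = Rational(121, 846) (b = Pow(Rational(846, 121), -1) = Rational(121, 846) ≈ 0.14303)
Add(l, b) = Add(156, Rational(121, 846)) = Rational(132097, 846)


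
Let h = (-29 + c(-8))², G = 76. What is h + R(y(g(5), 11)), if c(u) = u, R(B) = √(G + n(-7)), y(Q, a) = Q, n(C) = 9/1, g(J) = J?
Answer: 1369 + √85 ≈ 1378.2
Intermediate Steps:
n(C) = 9 (n(C) = 9*1 = 9)
R(B) = √85 (R(B) = √(76 + 9) = √85)
h = 1369 (h = (-29 - 8)² = (-37)² = 1369)
h + R(y(g(5), 11)) = 1369 + √85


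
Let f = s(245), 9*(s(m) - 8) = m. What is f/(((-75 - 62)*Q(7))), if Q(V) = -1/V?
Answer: 2219/1233 ≈ 1.7997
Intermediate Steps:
s(m) = 8 + m/9
f = 317/9 (f = 8 + (⅑)*245 = 8 + 245/9 = 317/9 ≈ 35.222)
f/(((-75 - 62)*Q(7))) = 317/(9*(((-75 - 62)*(-1/7)))) = 317/(9*((-(-137)/7))) = 317/(9*((-137*(-⅐)))) = 317/(9*(137/7)) = (317/9)*(7/137) = 2219/1233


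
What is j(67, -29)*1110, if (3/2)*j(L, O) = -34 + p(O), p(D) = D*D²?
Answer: -18073020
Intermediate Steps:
p(D) = D³
j(L, O) = -68/3 + 2*O³/3 (j(L, O) = 2*(-34 + O³)/3 = -68/3 + 2*O³/3)
j(67, -29)*1110 = (-68/3 + (⅔)*(-29)³)*1110 = (-68/3 + (⅔)*(-24389))*1110 = (-68/3 - 48778/3)*1110 = -16282*1110 = -18073020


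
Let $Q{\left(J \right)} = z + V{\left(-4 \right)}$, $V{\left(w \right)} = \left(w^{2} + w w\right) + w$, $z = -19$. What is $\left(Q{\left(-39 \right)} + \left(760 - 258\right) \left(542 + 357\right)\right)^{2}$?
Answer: $203678008249$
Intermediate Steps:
$V{\left(w \right)} = w + 2 w^{2}$ ($V{\left(w \right)} = \left(w^{2} + w^{2}\right) + w = 2 w^{2} + w = w + 2 w^{2}$)
$Q{\left(J \right)} = 9$ ($Q{\left(J \right)} = -19 - 4 \left(1 + 2 \left(-4\right)\right) = -19 - 4 \left(1 - 8\right) = -19 - -28 = -19 + 28 = 9$)
$\left(Q{\left(-39 \right)} + \left(760 - 258\right) \left(542 + 357\right)\right)^{2} = \left(9 + \left(760 - 258\right) \left(542 + 357\right)\right)^{2} = \left(9 + 502 \cdot 899\right)^{2} = \left(9 + 451298\right)^{2} = 451307^{2} = 203678008249$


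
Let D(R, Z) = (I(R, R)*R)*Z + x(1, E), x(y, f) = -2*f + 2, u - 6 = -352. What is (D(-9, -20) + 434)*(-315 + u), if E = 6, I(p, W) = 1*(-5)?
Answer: 314636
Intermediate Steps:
I(p, W) = -5
u = -346 (u = 6 - 352 = -346)
x(y, f) = 2 - 2*f
D(R, Z) = -10 - 5*R*Z (D(R, Z) = (-5*R)*Z + (2 - 2*6) = -5*R*Z + (2 - 12) = -5*R*Z - 10 = -10 - 5*R*Z)
(D(-9, -20) + 434)*(-315 + u) = ((-10 - 5*(-9)*(-20)) + 434)*(-315 - 346) = ((-10 - 900) + 434)*(-661) = (-910 + 434)*(-661) = -476*(-661) = 314636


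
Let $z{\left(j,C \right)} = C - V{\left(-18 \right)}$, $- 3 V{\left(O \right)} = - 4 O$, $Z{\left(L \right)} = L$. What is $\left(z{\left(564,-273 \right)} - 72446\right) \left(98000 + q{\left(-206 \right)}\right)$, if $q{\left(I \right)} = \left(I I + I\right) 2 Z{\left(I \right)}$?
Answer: $1257678748200$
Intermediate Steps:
$V{\left(O \right)} = \frac{4 O}{3}$ ($V{\left(O \right)} = - \frac{\left(-4\right) O}{3} = \frac{4 O}{3}$)
$z{\left(j,C \right)} = 24 + C$ ($z{\left(j,C \right)} = C - \frac{4}{3} \left(-18\right) = C - -24 = C + 24 = 24 + C$)
$q{\left(I \right)} = I \left(2 I + 2 I^{2}\right)$ ($q{\left(I \right)} = \left(I I + I\right) 2 I = \left(I^{2} + I\right) 2 I = \left(I + I^{2}\right) 2 I = \left(2 I + 2 I^{2}\right) I = I \left(2 I + 2 I^{2}\right)$)
$\left(z{\left(564,-273 \right)} - 72446\right) \left(98000 + q{\left(-206 \right)}\right) = \left(\left(24 - 273\right) - 72446\right) \left(98000 + 2 \left(-206\right)^{2} \left(1 - 206\right)\right) = \left(-249 - 72446\right) \left(98000 + 2 \cdot 42436 \left(-205\right)\right) = - 72695 \left(98000 - 17398760\right) = \left(-72695\right) \left(-17300760\right) = 1257678748200$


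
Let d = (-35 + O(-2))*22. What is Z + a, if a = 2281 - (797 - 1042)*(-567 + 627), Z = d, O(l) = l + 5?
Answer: 16277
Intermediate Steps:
O(l) = 5 + l
d = -704 (d = (-35 + (5 - 2))*22 = (-35 + 3)*22 = -32*22 = -704)
Z = -704
a = 16981 (a = 2281 - (-245)*60 = 2281 - 1*(-14700) = 2281 + 14700 = 16981)
Z + a = -704 + 16981 = 16277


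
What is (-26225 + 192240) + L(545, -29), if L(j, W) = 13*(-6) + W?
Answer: 165908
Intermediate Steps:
L(j, W) = -78 + W
(-26225 + 192240) + L(545, -29) = (-26225 + 192240) + (-78 - 29) = 166015 - 107 = 165908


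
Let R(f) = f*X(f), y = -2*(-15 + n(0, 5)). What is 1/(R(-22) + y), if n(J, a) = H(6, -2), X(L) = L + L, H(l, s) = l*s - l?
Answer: 1/1034 ≈ 0.00096712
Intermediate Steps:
H(l, s) = -l + l*s
X(L) = 2*L
n(J, a) = -18 (n(J, a) = 6*(-1 - 2) = 6*(-3) = -18)
y = 66 (y = -2*(-15 - 18) = -2*(-33) = 66)
R(f) = 2*f² (R(f) = f*(2*f) = 2*f²)
1/(R(-22) + y) = 1/(2*(-22)² + 66) = 1/(2*484 + 66) = 1/(968 + 66) = 1/1034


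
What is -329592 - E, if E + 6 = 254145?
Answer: -583731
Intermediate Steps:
E = 254139 (E = -6 + 254145 = 254139)
-329592 - E = -329592 - 1*254139 = -329592 - 254139 = -583731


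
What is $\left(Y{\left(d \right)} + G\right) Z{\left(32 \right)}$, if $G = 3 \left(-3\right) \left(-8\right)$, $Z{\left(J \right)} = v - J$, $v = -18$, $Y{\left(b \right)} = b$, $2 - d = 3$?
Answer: $-3550$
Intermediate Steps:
$d = -1$ ($d = 2 - 3 = -1$)
$Z{\left(J \right)} = -18 - J$
$G = 72$ ($G = \left(-9\right) \left(-8\right) = 72$)
$\left(Y{\left(d \right)} + G\right) Z{\left(32 \right)} = \left(-1 + 72\right) \left(-18 - 32\right) = 71 \left(-18 - 32\right) = 71 \left(-50\right) = -3550$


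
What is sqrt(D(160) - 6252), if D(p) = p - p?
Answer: 2*I*sqrt(1563) ≈ 79.07*I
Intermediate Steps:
D(p) = 0
sqrt(D(160) - 6252) = sqrt(0 - 6252) = sqrt(-6252) = 2*I*sqrt(1563)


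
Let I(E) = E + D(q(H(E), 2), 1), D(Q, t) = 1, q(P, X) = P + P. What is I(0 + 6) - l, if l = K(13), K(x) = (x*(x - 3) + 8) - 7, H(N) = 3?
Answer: -124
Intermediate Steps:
q(P, X) = 2*P
K(x) = 1 + x*(-3 + x) (K(x) = (x*(-3 + x) + 8) - 7 = (8 + x*(-3 + x)) - 7 = 1 + x*(-3 + x))
I(E) = 1 + E (I(E) = E + 1 = 1 + E)
l = 131 (l = 1 + 13² - 3*13 = 1 + 169 - 39 = 131)
I(0 + 6) - l = (1 + (0 + 6)) - 1*131 = (1 + 6) - 131 = 7 - 131 = -124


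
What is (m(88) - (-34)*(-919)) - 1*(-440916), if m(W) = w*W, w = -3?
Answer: 409406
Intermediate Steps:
m(W) = -3*W
(m(88) - (-34)*(-919)) - 1*(-440916) = (-3*88 - (-34)*(-919)) - 1*(-440916) = (-264 - 1*31246) + 440916 = (-264 - 31246) + 440916 = -31510 + 440916 = 409406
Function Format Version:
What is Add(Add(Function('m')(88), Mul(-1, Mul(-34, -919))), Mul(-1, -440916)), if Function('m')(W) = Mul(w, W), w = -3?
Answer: 409406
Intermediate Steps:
Function('m')(W) = Mul(-3, W)
Add(Add(Function('m')(88), Mul(-1, Mul(-34, -919))), Mul(-1, -440916)) = Add(Add(Mul(-3, 88), Mul(-1, Mul(-34, -919))), Mul(-1, -440916)) = Add(Add(-264, Mul(-1, 31246)), 440916) = Add(Add(-264, -31246), 440916) = Add(-31510, 440916) = 409406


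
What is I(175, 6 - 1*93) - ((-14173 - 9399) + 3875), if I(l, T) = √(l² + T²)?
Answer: 19697 + 13*√226 ≈ 19892.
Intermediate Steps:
I(l, T) = √(T² + l²)
I(175, 6 - 1*93) - ((-14173 - 9399) + 3875) = √((6 - 1*93)² + 175²) - ((-14173 - 9399) + 3875) = √((6 - 93)² + 30625) - (-23572 + 3875) = √((-87)² + 30625) - 1*(-19697) = √(7569 + 30625) + 19697 = √38194 + 19697 = 13*√226 + 19697 = 19697 + 13*√226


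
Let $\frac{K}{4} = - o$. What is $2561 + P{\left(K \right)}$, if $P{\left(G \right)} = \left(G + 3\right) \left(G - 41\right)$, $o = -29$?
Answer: $11486$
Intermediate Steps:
$K = 116$ ($K = 4 \left(\left(-1\right) \left(-29\right)\right) = 4 \cdot 29 = 116$)
$P{\left(G \right)} = \left(-41 + G\right) \left(3 + G\right)$ ($P{\left(G \right)} = \left(3 + G\right) \left(-41 + G\right) = \left(-41 + G\right) \left(3 + G\right)$)
$2561 + P{\left(K \right)} = 2561 - \left(4531 - 13456\right) = 2561 - -8925 = 2561 + 8925 = 11486$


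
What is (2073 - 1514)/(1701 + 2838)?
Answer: 559/4539 ≈ 0.12315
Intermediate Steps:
(2073 - 1514)/(1701 + 2838) = 559/4539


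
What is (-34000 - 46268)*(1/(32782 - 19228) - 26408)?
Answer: 4788441466718/2259 ≈ 2.1197e+9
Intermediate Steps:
(-34000 - 46268)*(1/(32782 - 19228) - 26408) = -80268*(1/13554 - 26408) = -80268*(-357934031/13554) = 4788441466718/2259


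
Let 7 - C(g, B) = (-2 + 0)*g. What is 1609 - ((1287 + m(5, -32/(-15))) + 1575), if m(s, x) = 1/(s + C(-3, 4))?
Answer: -7519/6 ≈ -1253.2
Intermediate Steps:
C(g, B) = 7 + 2*g (C(g, B) = 7 - (-2 + 0)*g = 7 - (-2)*g = 7 + 2*g)
m(s, x) = 1/(1 + s) (m(s, x) = 1/(s + (7 + 2*(-3))) = 1/(s + (7 - 6)) = 1/(s + 1) = 1/(1 + s))
1609 - ((1287 + m(5, -32/(-15))) + 1575) = 1609 - ((1287 + 1/(1 + 5)) + 1575) = 1609 - ((1287 + 1/6) + 1575) = 1609 - (7723/6 + 1575) = 1609 - 1*17173/6 = 1609 - 17173/6 = -7519/6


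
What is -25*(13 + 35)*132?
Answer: -158400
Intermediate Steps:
-25*(13 + 35)*132 = -25*48*132 = -1200*132 = -158400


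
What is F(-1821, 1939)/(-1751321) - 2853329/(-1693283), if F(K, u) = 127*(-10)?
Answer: 4999245467019/2965482076843 ≈ 1.6858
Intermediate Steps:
F(K, u) = -1270
F(-1821, 1939)/(-1751321) - 2853329/(-1693283) = -1270/(-1751321) - 2853329/(-1693283) = -1270*(-1/1751321) - 2853329*(-1/1693283) = 1270/1751321 + 2853329/1693283 = 4999245467019/2965482076843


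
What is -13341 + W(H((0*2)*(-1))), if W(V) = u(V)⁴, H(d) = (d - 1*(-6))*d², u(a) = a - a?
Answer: -13341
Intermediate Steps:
u(a) = 0
H(d) = d²*(6 + d) (H(d) = (d + 6)*d² = (6 + d)*d² = d²*(6 + d))
W(V) = 0 (W(V) = 0⁴ = 0)
-13341 + W(H((0*2)*(-1))) = -13341 + 0 = -13341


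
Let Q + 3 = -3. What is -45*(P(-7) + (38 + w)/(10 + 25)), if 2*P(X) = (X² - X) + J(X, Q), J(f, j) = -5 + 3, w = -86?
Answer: -8073/7 ≈ -1153.3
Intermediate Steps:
Q = -6 (Q = -3 - 3 = -6)
J(f, j) = -2
P(X) = -1 + X²/2 - X/2 (P(X) = ((X² - X) - 2)/2 = (-2 + X² - X)/2 = -1 + X²/2 - X/2)
-45*(P(-7) + (38 + w)/(10 + 25)) = -45*((-1 + (½)*(-7)² - ½*(-7)) + (38 - 86)/(10 + 25)) = -45*((-1 + (½)*49 + 7/2) - 48/35) = -45*((-1 + 49/2 + 7/2) - 48*1/35) = -45*(27 - 48/35) = -45*897/35 = -8073/7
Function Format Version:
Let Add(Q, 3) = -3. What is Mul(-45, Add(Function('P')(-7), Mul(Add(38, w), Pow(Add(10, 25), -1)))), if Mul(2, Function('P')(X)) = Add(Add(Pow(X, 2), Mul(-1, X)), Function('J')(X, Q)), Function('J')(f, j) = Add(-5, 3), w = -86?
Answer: Rational(-8073, 7) ≈ -1153.3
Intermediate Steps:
Q = -6 (Q = Add(-3, -3) = -6)
Function('J')(f, j) = -2
Function('P')(X) = Add(-1, Mul(Rational(1, 2), Pow(X, 2)), Mul(Rational(-1, 2), X)) (Function('P')(X) = Mul(Rational(1, 2), Add(Add(Pow(X, 2), Mul(-1, X)), -2)) = Mul(Rational(1, 2), Add(-2, Pow(X, 2), Mul(-1, X))) = Add(-1, Mul(Rational(1, 2), Pow(X, 2)), Mul(Rational(-1, 2), X)))
Mul(-45, Add(Function('P')(-7), Mul(Add(38, w), Pow(Add(10, 25), -1)))) = Mul(-45, Add(Add(-1, Mul(Rational(1, 2), Pow(-7, 2)), Mul(Rational(-1, 2), -7)), Mul(Add(38, -86), Pow(Add(10, 25), -1)))) = Mul(-45, Add(Add(-1, Mul(Rational(1, 2), 49), Rational(7, 2)), Mul(-48, Pow(35, -1)))) = Mul(-45, Add(Add(-1, Rational(49, 2), Rational(7, 2)), Mul(-48, Rational(1, 35)))) = Mul(-45, Add(27, Rational(-48, 35))) = Mul(-45, Rational(897, 35)) = Rational(-8073, 7)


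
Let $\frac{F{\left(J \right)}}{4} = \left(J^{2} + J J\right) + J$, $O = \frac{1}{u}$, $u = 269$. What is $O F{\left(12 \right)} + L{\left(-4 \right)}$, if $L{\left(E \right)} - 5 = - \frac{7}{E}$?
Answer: $\frac{12063}{1076} \approx 11.211$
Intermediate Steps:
$O = \frac{1}{269} \approx 0.0037175$
$F{\left(J \right)} = 4 J + 8 J^{2}$ ($F{\left(J \right)} = 4 \left(\left(J^{2} + J J\right) + J\right) = 4 \left(\left(J^{2} + J^{2}\right) + J\right) = 4 \left(2 J^{2} + J\right) = 4 \left(J + 2 J^{2}\right) = 4 J + 8 J^{2}$)
$L{\left(E \right)} = 5 - \frac{7}{E}$
$O F{\left(12 \right)} + L{\left(-4 \right)} = \frac{4 \cdot 12 \left(1 + 2 \cdot 12\right)}{269} + \left(5 - \frac{7}{-4}\right) = \frac{4 \cdot 12 \left(1 + 24\right)}{269} + \left(5 - - \frac{7}{4}\right) = \frac{4 \cdot 12 \cdot 25}{269} + \left(5 + \frac{7}{4}\right) = \frac{1}{269} \cdot 1200 + \frac{27}{4} = \frac{1200}{269} + \frac{27}{4} = \frac{12063}{1076}$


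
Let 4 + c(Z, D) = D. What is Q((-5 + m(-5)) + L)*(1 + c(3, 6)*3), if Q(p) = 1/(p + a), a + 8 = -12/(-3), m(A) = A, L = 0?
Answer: -1/2 ≈ -0.50000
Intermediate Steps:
c(Z, D) = -4 + D
a = -4 (a = -8 - 12/(-3) = -8 - 12*(-1/3) = -8 + 4 = -4)
Q(p) = 1/(-4 + p) (Q(p) = 1/(p - 4) = 1/(-4 + p))
Q((-5 + m(-5)) + L)*(1 + c(3, 6)*3) = (1 + (-4 + 6)*3)/(-4 + ((-5 - 5) + 0)) = (1 + 2*3)/(-4 + (-10 + 0)) = (1 + 6)/(-4 - 10) = 7/(-14) = -1/14*7 = -1/2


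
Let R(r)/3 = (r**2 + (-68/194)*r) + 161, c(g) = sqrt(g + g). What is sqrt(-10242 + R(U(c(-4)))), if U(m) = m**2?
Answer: I*sqrt(89936751)/97 ≈ 97.768*I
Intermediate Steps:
c(g) = sqrt(2)*sqrt(g) (c(g) = sqrt(2*g) = sqrt(2)*sqrt(g))
R(r) = 483 + 3*r**2 - 102*r/97 (R(r) = 3*((r**2 + (-68/194)*r) + 161) = 3*((r**2 + (-68*1/194)*r) + 161) = 3*((r**2 - 34*r/97) + 161) = 3*(161 + r**2 - 34*r/97) = 483 + 3*r**2 - 102*r/97)
sqrt(-10242 + R(U(c(-4)))) = sqrt(-10242 + (483 + 3*((sqrt(2)*sqrt(-4))**2)**2 - 102*(sqrt(2)*sqrt(-4))**2/97)) = sqrt(-10242 + (483 + 3*((sqrt(2)*(2*I))**2)**2 - 102*(sqrt(2)*(2*I))**2/97)) = sqrt(-10242 + (483 + 3*((2*I*sqrt(2))**2)**2 - 102*(2*I*sqrt(2))**2/97)) = sqrt(-10242 + (483 + 3*(-8)**2 - 102/97*(-8))) = sqrt(-10242 + (483 + 3*64 + 816/97)) = sqrt(-10242 + (483 + 192 + 816/97)) = sqrt(-10242 + 66291/97) = sqrt(-927183/97) = I*sqrt(89936751)/97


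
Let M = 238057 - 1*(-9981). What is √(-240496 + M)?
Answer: 3*√838 ≈ 86.845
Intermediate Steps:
M = 248038 (M = 238057 + 9981 = 248038)
√(-240496 + M) = √(-240496 + 248038) = √7542 = 3*√838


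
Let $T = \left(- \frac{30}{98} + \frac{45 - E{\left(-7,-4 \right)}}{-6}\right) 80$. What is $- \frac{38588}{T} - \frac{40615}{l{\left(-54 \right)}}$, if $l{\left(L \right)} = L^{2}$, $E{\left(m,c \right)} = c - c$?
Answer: $\frac{59316511}{1239300} \approx 47.863$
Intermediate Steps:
$E{\left(m,c \right)} = 0$
$T = - \frac{30600}{49}$ ($T = \left(- \frac{30}{98} + \frac{45 - 0}{-6}\right) 80 = \left(\left(-30\right) \frac{1}{98} + \left(45 + 0\right) \left(- \frac{1}{6}\right)\right) 80 = \left(- \frac{15}{49} + 45 \left(- \frac{1}{6}\right)\right) 80 = \left(- \frac{15}{49} - \frac{15}{2}\right) 80 = \left(- \frac{765}{98}\right) 80 = - \frac{30600}{49} \approx -624.49$)
$- \frac{38588}{T} - \frac{40615}{l{\left(-54 \right)}} = - \frac{38588}{- \frac{30600}{49}} - \frac{40615}{\left(-54\right)^{2}} = \left(-38588\right) \left(- \frac{49}{30600}\right) - \frac{40615}{2916} = \frac{472703}{7650} - \frac{40615}{2916} = \frac{59316511}{1239300}$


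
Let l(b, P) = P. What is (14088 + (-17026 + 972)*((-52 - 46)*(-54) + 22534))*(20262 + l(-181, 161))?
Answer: -9123046330268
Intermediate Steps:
(14088 + (-17026 + 972)*((-52 - 46)*(-54) + 22534))*(20262 + l(-181, 161)) = (14088 + (-17026 + 972)*((-52 - 46)*(-54) + 22534))*(20262 + 161) = (14088 - 16054*(-98*(-54) + 22534))*20423 = (14088 - 16054*(5292 + 22534))*20423 = (14088 - 16054*27826)*20423 = (14088 - 446718604)*20423 = -446704516*20423 = -9123046330268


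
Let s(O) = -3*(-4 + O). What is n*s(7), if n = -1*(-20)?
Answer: -180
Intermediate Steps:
s(O) = 12 - 3*O
n = 20
n*s(7) = 20*(12 - 3*7) = 20*(12 - 21) = 20*(-9) = -180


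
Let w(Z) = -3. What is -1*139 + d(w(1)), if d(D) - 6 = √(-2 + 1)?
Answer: -133 + I ≈ -133.0 + 1.0*I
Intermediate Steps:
d(D) = 6 + I (d(D) = 6 + √(-2 + 1) = 6 + √(-1) = 6 + I)
-1*139 + d(w(1)) = -1*139 + (6 + I) = -139 + (6 + I) = -133 + I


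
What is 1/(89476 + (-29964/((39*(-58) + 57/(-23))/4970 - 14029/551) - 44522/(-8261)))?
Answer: 13484865844703/1222235325960324274 ≈ 1.1033e-5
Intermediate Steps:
1/(89476 + (-29964/((39*(-58) + 57/(-23))/4970 - 14029/551) - 44522/(-8261))) = 1/(89476 + (-29964/((-2262 + 57*(-1/23))*(1/4970) - 14029*1/551) - 44522*(-1/8261))) = 1/(89476 + (-29964/((-2262 - 57/23)*(1/4970) - 14029/551) + 44522/8261)) = 1/(89476 + (-29964/(-52083/23*1/4970 - 14029/551) + 44522/8261)) = 1/(89476 + (-29964/(-52083/114310 - 14029/551) + 44522/8261)) = 1/(89476 + (-29964/(-1632352723/62984810) + 44522/8261)) = 1/(89476 + (-29964*(-62984810/1632352723) + 44522/8261)) = 1/(89476 + (1887276846840/1632352723 + 44522/8261)) = 1/(89476 + 15663469639678646/13484865844703) = 1/(1222235325960324274/13484865844703) = 13484865844703/1222235325960324274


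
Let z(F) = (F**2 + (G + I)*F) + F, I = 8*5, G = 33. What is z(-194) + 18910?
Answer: 42190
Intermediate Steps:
I = 40
z(F) = F**2 + 74*F (z(F) = (F**2 + (33 + 40)*F) + F = (F**2 + 73*F) + F = F**2 + 74*F)
z(-194) + 18910 = -194*(74 - 194) + 18910 = -194*(-120) + 18910 = 23280 + 18910 = 42190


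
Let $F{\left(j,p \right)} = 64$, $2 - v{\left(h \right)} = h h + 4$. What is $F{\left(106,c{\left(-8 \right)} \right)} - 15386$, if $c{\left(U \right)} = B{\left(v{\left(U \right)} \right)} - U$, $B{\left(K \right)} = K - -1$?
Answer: $-15322$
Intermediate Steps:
$v{\left(h \right)} = -2 - h^{2}$ ($v{\left(h \right)} = 2 - \left(h h + 4\right) = 2 - \left(h^{2} + 4\right) = 2 - \left(4 + h^{2}\right) = -2 - h^{2}$)
$B{\left(K \right)} = 1 + K$ ($B{\left(K \right)} = K + 1 = 1 + K$)
$c{\left(U \right)} = -1 - U - U^{2}$ ($c{\left(U \right)} = \left(1 - \left(2 + U^{2}\right)\right) - U = \left(-1 - U^{2}\right) - U = -1 - U - U^{2}$)
$F{\left(106,c{\left(-8 \right)} \right)} - 15386 = 64 - 15386 = -15322$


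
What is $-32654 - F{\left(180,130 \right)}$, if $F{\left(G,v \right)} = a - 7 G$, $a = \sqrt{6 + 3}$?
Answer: $-31397$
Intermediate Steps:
$a = 3$ ($a = \sqrt{9} = 3$)
$F{\left(G,v \right)} = 3 - 7 G$
$-32654 - F{\left(180,130 \right)} = -32654 - \left(3 - 1260\right) = -32654 - -1257 = -32654 + 1257 = -31397$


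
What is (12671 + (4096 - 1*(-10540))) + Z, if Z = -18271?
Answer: 9036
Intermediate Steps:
(12671 + (4096 - 1*(-10540))) + Z = (12671 + (4096 - 1*(-10540))) - 18271 = (12671 + (4096 + 10540)) - 18271 = (12671 + 14636) - 18271 = 27307 - 18271 = 9036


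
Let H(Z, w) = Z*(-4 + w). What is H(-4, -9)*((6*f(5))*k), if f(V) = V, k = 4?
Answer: 6240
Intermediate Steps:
H(-4, -9)*((6*f(5))*k) = (-4*(-4 - 9))*((6*5)*4) = (-4*(-13))*(30*4) = 52*120 = 6240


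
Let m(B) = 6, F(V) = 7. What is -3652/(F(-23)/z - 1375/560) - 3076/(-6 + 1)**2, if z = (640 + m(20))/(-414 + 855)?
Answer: -3561397372/2101175 ≈ -1695.0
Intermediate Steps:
z = 646/441 (z = (640 + 6)/(-414 + 855) = 646/441 ≈ 1.4649)
-3652/(F(-23)/z - 1375/560) - 3076/(-6 + 1)**2 = -3652/(7/(646/441) - 1375/560) - 3076/(-6 + 1)**2 = -3652/(7*(441/646) - 1375*1/560) - 3076/((-5)**2) = -3652/(3087/646 - 275/112) - 3076/25 = -3652/84047/36176 - 3076*1/25 = -3652*36176/84047 - 3076/25 = -132114752/84047 - 3076/25 = -3561397372/2101175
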